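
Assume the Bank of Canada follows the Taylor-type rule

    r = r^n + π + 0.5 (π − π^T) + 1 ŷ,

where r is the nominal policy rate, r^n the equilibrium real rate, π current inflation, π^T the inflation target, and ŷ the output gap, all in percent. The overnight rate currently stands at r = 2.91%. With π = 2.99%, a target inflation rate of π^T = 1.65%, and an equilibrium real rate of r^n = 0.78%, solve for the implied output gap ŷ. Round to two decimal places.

-1.53%

1 ŷ = 2.91 − 0.78 − 2.99 − 0.5 × (2.99 − 1.65) = -1.53
ŷ = -1.53 / 1 = -1.53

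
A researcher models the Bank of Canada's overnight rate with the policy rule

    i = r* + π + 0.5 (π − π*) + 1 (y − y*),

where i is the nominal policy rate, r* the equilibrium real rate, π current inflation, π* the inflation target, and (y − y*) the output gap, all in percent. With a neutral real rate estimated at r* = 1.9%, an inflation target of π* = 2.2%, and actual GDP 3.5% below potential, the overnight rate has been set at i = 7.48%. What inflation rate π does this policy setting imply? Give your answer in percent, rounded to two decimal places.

Output 3.5% below potential → (y − y*) = -3.5.
Collecting π: i = r* + (1 + 0.5) π − 0.5 π* + 1 (y − y*)
1.5 π = 7.48 − 1.9 + 0.5 × 2.2 − 1 × (-3.5) = 10.18
π = 10.18 / 1.5 = 6.79

6.79%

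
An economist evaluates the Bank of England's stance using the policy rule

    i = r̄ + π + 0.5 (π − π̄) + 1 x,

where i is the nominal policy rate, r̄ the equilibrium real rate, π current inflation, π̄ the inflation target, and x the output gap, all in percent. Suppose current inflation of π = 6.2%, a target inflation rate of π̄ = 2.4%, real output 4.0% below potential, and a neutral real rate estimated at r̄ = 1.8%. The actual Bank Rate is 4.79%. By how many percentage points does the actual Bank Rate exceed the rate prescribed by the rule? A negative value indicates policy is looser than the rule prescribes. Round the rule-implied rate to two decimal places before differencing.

-1.11 pp

Output 4.0% below potential → x = -4.0.
i = 1.8 + 6.2 + 0.5 × (6.2 − 2.4) + 1 × (-4.0)
   = 1.8 + 6.2 + 1.9 − 4 = 5.90
Deviation = 4.79 − 5.90 = -1.11 pp.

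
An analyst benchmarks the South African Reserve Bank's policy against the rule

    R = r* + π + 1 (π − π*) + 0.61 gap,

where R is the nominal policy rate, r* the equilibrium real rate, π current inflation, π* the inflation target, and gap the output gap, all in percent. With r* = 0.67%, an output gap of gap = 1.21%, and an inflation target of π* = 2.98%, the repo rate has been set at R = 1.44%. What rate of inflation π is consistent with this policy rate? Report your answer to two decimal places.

1.51%

Collecting π: R = r* + (1 + 1) π − 1 π* + 0.61 gap
2 π = 1.44 − 0.67 + 1 × 2.98 − 0.61 × 1.21 = 3.0119
π = 3.0119 / 2 = 1.51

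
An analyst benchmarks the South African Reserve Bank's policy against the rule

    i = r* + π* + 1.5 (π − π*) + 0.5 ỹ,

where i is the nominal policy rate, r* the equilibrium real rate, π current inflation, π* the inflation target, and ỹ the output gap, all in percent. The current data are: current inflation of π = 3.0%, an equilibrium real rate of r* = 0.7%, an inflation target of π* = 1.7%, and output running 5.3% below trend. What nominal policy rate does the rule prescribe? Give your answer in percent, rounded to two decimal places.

Output 5.3% below potential → ỹ = -5.3.
i = 0.7 + 1.7 + 1.5 × (3.0 − 1.7) + 0.5 × (-5.3)
   = 0.7 + 1.7 + 1.95 − 2.65 = 1.70

1.70%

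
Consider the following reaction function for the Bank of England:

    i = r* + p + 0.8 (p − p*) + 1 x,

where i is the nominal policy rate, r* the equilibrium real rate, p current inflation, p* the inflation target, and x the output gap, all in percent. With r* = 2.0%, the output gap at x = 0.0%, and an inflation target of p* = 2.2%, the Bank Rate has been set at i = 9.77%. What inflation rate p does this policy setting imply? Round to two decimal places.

Collecting p: i = r* + (1 + 0.8) p − 0.8 p* + 1 x
1.8 p = 9.77 − 2.0 + 0.8 × 2.2 − 1 × 0.0 = 9.53
p = 9.53 / 1.8 = 5.29

5.29%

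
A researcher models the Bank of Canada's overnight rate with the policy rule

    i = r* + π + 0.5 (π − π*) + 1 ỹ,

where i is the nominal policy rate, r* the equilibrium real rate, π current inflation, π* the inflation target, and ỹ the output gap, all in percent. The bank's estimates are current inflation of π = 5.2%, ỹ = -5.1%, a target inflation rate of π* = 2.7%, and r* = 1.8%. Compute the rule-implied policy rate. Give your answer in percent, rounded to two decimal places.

3.15%

i = 1.8 + 5.2 + 0.5 × (5.2 − 2.7) + 1 × (-5.1)
   = 1.8 + 5.2 + 1.25 − 5.1 = 3.15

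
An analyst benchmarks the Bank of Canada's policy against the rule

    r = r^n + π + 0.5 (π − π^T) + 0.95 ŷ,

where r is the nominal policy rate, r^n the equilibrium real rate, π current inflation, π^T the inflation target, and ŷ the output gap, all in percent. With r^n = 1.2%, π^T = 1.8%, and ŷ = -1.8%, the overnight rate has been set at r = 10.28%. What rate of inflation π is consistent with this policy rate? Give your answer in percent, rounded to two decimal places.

Collecting π: r = r^n + (1 + 0.5) π − 0.5 π^T + 0.95 ŷ
1.5 π = 10.28 − 1.2 + 0.5 × 1.8 − 0.95 × (-1.8) = 11.69
π = 11.69 / 1.5 = 7.79

7.79%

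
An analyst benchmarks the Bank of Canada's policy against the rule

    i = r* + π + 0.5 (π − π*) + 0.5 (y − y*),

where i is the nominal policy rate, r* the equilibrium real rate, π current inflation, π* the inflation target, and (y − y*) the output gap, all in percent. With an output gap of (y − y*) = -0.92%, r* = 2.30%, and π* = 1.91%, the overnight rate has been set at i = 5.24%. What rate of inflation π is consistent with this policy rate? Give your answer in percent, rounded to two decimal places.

Collecting π: i = r* + (1 + 0.5) π − 0.5 π* + 0.5 (y − y*)
1.5 π = 5.24 − 2.30 + 0.5 × 1.91 − 0.5 × (-0.92) = 4.355
π = 4.355 / 1.5 = 2.90

2.90%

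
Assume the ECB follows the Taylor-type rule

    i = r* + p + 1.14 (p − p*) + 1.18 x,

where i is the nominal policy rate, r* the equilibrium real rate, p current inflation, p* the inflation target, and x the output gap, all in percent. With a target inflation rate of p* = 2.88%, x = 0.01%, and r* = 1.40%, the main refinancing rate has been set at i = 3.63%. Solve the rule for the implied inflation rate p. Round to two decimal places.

2.57%

Collecting p: i = r* + (1 + 1.14) p − 1.14 p* + 1.18 x
2.14 p = 3.63 − 1.40 + 1.14 × 2.88 − 1.18 × 0.01 = 5.5014
p = 5.5014 / 2.14 = 2.57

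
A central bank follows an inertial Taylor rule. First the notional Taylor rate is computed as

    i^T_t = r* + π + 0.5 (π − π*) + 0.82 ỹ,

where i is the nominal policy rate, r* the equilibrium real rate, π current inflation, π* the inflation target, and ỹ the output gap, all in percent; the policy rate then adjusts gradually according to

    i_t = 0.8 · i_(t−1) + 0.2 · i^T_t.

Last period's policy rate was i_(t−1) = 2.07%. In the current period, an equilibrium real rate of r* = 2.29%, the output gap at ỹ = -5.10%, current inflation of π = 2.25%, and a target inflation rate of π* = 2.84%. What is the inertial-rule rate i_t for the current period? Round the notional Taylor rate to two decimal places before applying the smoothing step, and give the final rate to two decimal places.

1.67%

i^T_t = 2.29 + 2.25 + 0.5 × (2.25 − 2.84) + 0.82 × (-5.10)
   = 2.29 + 2.25 − 0.295 − 4.182 = 0.06
i_t = 0.8 × 2.07 + 0.2 × 0.06 = 1.656 + 0.012 = 1.67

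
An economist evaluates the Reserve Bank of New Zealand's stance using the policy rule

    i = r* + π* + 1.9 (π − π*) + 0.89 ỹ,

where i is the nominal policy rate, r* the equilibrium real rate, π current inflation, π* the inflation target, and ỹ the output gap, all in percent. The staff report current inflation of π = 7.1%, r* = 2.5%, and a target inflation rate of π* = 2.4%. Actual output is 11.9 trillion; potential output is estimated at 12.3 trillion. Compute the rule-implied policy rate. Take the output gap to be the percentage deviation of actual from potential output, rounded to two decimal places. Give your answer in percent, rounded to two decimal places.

10.94%

Output gap = 100 × (11.9 − 12.3) / 12.3 = -3.25%.
i = 2.50 + 2.40 + 1.9 × (7.10 − 2.40) + 0.89 × (-3.25)
   = 2.50 + 2.4 + 8.93 − 2.8925 = 10.94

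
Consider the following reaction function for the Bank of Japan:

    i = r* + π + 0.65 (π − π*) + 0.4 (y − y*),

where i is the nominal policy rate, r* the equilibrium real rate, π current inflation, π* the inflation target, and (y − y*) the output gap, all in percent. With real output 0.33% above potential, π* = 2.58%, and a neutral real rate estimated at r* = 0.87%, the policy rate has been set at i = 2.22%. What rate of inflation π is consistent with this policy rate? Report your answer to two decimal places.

1.75%

Output 0.33% above potential → (y − y*) = 0.33.
Collecting π: i = r* + (1 + 0.65) π − 0.65 π* + 0.4 (y − y*)
1.65 π = 2.22 − 0.87 + 0.65 × 2.58 − 0.4 × 0.33 = 2.895
π = 2.895 / 1.65 = 1.75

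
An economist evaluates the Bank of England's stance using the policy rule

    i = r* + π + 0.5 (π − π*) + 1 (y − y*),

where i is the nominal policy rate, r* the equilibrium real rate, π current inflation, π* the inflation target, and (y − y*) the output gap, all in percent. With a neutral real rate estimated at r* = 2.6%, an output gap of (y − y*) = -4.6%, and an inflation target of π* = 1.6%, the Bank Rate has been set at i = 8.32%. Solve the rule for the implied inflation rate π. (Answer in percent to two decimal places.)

Collecting π: i = r* + (1 + 0.5) π − 0.5 π* + 1 (y − y*)
1.5 π = 8.32 − 2.6 + 0.5 × 1.6 − 1 × (-4.6) = 11.12
π = 11.12 / 1.5 = 7.41

7.41%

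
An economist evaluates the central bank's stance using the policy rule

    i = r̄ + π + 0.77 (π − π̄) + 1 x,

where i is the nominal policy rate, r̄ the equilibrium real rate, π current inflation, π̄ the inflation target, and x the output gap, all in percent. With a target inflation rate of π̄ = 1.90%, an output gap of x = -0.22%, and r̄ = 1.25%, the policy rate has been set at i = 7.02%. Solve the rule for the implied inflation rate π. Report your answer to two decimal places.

Collecting π: i = r̄ + (1 + 0.77) π − 0.77 π̄ + 1 x
1.77 π = 7.02 − 1.25 + 0.77 × 1.90 − 1 × (-0.22) = 7.453
π = 7.453 / 1.77 = 4.21

4.21%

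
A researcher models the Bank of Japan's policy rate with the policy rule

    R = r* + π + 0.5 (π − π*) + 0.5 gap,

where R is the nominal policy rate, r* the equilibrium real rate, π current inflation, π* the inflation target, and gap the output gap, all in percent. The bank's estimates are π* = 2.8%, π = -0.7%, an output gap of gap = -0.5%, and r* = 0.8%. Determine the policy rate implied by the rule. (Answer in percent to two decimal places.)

-1.90%

R = 0.8 + (-0.7) + 0.5 × (-0.7 − 2.8) + 0.5 × (-0.5)
   = 0.8 − 0.7 − 1.75 − 0.25 = -1.90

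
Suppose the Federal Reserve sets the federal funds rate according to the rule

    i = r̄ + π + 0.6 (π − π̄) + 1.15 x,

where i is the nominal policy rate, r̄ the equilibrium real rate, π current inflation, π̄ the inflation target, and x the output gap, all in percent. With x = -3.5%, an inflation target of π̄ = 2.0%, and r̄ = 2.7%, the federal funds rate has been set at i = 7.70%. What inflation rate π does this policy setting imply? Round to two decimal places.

6.39%

Collecting π: i = r̄ + (1 + 0.6) π − 0.6 π̄ + 1.15 x
1.6 π = 7.70 − 2.7 + 0.6 × 2.0 − 1.15 × (-3.5) = 10.225
π = 10.225 / 1.6 = 6.39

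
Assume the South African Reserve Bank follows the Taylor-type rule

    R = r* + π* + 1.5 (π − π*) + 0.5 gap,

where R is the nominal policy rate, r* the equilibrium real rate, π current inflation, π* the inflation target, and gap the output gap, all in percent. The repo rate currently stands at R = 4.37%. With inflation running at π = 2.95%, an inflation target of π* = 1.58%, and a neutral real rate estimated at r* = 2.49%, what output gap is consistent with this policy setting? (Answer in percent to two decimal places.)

0.5 gap = 4.37 − 2.49 − 1.58 − 1.5 × (2.95 − 1.58) = -1.755
gap = -1.755 / 0.5 = -3.51

-3.51%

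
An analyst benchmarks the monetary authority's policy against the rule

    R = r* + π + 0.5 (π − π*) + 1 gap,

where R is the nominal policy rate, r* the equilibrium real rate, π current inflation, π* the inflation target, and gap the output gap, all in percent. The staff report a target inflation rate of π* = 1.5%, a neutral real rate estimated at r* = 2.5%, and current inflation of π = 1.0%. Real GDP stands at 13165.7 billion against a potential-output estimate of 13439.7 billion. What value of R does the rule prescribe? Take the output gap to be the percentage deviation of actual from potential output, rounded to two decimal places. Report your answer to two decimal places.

1.21%

Output gap = 100 × (13165.7 − 13439.7) / 13439.7 = -2.04%.
R = 2.50 + 1.00 + 0.5 × (1.00 − 1.50) + 1 × (-2.04)
   = 2.50 + 1 − 0.25 − 2.04 = 1.21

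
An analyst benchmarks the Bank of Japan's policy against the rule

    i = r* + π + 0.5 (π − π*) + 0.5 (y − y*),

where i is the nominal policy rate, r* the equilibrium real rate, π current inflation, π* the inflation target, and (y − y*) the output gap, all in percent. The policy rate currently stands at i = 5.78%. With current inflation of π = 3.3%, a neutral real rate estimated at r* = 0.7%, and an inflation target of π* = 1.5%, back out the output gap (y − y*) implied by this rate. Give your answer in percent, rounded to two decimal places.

0.5 (y − y*) = 5.78 − 0.7 − 3.3 − 0.5 × (3.3 − 1.5) = 0.88
(y − y*) = 0.88 / 0.5 = 1.76

1.76%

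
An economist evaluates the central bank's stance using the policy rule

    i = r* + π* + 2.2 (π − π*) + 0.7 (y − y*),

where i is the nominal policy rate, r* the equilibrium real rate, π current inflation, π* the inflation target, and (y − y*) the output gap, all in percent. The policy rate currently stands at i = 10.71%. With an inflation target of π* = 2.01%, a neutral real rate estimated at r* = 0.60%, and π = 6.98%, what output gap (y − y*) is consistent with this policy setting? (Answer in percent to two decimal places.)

-4.05%

0.7 (y − y*) = 10.71 − 0.60 − 2.01 − 2.2 × (6.98 − 2.01) = -2.834
(y − y*) = -2.834 / 0.7 = -4.05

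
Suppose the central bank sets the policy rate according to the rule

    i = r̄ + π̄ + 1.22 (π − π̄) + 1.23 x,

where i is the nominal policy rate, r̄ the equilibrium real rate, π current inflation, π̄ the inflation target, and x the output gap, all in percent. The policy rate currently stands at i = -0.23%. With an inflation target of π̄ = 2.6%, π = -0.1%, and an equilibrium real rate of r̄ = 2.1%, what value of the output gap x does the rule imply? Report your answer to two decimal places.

1.23 x = -0.23 − 2.1 − 2.6 − 1.22 × ((-0.1) − 2.6) = -1.636
x = -1.636 / 1.23 = -1.33

-1.33%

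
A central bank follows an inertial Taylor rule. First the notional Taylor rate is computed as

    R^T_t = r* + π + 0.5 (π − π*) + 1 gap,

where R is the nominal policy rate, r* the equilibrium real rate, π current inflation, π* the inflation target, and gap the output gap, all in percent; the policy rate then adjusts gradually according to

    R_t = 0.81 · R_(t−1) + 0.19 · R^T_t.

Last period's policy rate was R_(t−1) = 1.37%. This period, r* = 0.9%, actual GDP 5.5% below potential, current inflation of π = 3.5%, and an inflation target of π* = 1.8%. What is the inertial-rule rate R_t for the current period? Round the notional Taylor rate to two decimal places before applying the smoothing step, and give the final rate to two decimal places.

1.06%

Output 5.5% below potential → gap = -5.5.
R^T_t = 0.9 + 3.5 + 0.5 × (3.5 − 1.8) + 1 × (-5.5)
   = 0.9 + 3.5 + 0.85 − 5.5 = -0.25
R_t = 0.81 × 1.37 + 0.19 × (-0.25) = 1.1097 − 0.0475 = 1.06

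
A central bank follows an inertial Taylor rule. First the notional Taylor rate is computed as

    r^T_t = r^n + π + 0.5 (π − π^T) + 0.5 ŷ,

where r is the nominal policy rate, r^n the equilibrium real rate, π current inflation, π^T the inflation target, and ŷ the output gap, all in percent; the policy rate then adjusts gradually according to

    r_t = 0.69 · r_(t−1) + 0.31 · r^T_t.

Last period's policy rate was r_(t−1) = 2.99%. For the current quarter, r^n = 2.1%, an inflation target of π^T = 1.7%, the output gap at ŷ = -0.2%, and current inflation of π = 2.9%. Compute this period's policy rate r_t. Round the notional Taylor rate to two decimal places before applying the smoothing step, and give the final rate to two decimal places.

r^T_t = 2.1 + 2.9 + 0.5 × (2.9 − 1.7) + 0.5 × (-0.2)
   = 2.1 + 2.9 + 0.6 − 0.1 = 5.50
r_t = 0.69 × 2.99 + 0.31 × 5.50 = 2.0631 + 1.705 = 3.77

3.77%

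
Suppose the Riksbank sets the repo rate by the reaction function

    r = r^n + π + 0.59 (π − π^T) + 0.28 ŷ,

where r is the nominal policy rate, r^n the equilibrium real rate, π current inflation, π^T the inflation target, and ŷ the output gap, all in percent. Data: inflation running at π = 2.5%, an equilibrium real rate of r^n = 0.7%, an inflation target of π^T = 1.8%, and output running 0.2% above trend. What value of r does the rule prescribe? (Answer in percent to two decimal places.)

3.67%

Output 0.2% above potential → ŷ = 0.2.
r = 0.7 + 2.5 + 0.59 × (2.5 − 1.8) + 0.28 × 0.2
   = 0.7 + 2.5 + 0.413 + 0.056 = 3.67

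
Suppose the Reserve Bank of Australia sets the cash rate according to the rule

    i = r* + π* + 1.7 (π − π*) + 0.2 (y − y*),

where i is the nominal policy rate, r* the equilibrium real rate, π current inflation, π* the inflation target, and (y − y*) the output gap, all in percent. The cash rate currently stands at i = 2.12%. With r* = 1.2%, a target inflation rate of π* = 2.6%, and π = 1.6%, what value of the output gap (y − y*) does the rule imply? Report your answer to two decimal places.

0.2 (y − y*) = 2.12 − 1.2 − 2.6 − 1.7 × (1.6 − 2.6) = 0.02
(y − y*) = 0.02 / 0.2 = 0.10

0.10%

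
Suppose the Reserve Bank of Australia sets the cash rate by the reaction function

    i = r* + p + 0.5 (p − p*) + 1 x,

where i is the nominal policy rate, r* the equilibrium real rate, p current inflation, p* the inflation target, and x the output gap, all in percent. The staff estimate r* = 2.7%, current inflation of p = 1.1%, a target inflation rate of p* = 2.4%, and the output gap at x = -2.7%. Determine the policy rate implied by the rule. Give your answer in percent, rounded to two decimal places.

i = 2.7 + 1.1 + 0.5 × (1.1 − 2.4) + 1 × (-2.7)
   = 2.7 + 1.1 − 0.65 − 2.7 = 0.45

0.45%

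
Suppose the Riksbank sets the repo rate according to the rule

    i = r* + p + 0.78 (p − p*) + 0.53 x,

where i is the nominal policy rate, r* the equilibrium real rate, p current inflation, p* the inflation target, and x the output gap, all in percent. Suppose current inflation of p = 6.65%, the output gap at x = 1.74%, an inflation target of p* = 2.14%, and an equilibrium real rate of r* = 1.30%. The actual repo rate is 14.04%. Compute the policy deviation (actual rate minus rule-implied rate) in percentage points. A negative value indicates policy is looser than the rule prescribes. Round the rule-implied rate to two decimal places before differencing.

i = 1.30 + 6.65 + 0.78 × (6.65 − 2.14) + 0.53 × 1.74
   = 1.30 + 6.65 + 3.5178 + 0.9222 = 12.39
Deviation = 14.04 − 12.39 = 1.65 pp.

1.65 pp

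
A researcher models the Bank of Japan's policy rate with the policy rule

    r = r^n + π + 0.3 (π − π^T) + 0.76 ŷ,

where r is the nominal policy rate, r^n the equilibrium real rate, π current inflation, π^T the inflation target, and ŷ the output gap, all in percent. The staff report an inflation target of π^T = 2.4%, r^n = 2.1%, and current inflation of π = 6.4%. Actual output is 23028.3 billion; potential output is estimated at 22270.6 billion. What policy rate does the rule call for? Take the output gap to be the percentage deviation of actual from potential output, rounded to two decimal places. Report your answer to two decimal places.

Output gap = 100 × (23028.3 − 22270.6) / 22270.6 = 3.40%.
r = 2.10 + 6.40 + 0.3 × (6.40 − 2.40) + 0.76 × 3.40
   = 2.10 + 6.4 + 1.2 + 2.584 = 12.28

12.28%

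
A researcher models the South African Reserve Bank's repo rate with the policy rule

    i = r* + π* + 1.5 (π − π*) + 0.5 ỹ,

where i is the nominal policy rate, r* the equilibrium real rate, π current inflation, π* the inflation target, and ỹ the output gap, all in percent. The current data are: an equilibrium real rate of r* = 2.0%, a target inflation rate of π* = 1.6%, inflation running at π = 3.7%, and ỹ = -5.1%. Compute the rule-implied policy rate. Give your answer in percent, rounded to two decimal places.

4.20%

i = 2.0 + 1.6 + 1.5 × (3.7 − 1.6) + 0.5 × (-5.1)
   = 2.0 + 1.6 + 3.15 − 2.55 = 4.20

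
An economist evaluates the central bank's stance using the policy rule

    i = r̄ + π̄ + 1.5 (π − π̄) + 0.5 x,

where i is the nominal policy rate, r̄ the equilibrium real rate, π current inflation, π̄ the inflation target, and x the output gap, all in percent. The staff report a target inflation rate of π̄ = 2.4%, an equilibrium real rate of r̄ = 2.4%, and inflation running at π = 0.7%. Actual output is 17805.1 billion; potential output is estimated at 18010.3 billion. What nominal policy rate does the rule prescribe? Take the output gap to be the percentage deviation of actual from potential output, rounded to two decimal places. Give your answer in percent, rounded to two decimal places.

1.68%

Output gap = 100 × (17805.1 − 18010.3) / 18010.3 = -1.14%.
i = 2.40 + 2.40 + 1.5 × (0.70 − 2.40) + 0.5 × (-1.14)
   = 2.40 + 2.4 − 2.55 − 0.57 = 1.68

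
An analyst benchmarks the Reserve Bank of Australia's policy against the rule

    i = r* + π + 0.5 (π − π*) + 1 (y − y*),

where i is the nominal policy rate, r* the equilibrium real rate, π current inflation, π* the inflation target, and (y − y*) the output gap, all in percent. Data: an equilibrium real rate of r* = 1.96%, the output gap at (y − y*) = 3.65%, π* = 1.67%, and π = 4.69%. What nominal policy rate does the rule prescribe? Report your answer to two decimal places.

i = 1.96 + 4.69 + 0.5 × (4.69 − 1.67) + 1 × 3.65
   = 1.96 + 4.69 + 1.51 + 3.65 = 11.81

11.81%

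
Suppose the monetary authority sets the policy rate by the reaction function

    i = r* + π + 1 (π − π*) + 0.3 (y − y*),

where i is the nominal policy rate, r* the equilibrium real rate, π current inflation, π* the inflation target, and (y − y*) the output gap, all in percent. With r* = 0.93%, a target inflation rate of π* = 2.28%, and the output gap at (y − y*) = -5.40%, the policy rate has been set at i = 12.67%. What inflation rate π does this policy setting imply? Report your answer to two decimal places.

Collecting π: i = r* + (1 + 1) π − 1 π* + 0.3 (y − y*)
2 π = 12.67 − 0.93 + 1 × 2.28 − 0.3 × (-5.40) = 15.64
π = 15.64 / 2 = 7.82

7.82%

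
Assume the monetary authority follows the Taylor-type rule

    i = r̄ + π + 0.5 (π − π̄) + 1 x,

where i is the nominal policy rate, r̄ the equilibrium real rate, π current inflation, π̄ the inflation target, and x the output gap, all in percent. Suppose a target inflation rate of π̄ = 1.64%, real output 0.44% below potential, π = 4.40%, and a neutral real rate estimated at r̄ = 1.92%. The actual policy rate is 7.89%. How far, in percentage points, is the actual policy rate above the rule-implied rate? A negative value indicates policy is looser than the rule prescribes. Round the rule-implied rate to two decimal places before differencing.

0.63 pp

Output 0.44% below potential → x = -0.44.
i = 1.92 + 4.40 + 0.5 × (4.40 − 1.64) + 1 × (-0.44)
   = 1.92 + 4.4 + 1.38 − 0.44 = 7.26
Deviation = 7.89 − 7.26 = 0.63 pp.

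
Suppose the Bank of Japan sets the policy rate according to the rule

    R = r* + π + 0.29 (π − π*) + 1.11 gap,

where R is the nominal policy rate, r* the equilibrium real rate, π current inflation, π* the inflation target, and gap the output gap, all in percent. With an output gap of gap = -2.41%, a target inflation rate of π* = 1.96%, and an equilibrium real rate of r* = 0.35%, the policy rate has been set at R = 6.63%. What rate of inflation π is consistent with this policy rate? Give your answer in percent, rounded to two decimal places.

Collecting π: R = r* + (1 + 0.29) π − 0.29 π* + 1.11 gap
1.29 π = 6.63 − 0.35 + 0.29 × 1.96 − 1.11 × (-2.41) = 9.5235
π = 9.5235 / 1.29 = 7.38

7.38%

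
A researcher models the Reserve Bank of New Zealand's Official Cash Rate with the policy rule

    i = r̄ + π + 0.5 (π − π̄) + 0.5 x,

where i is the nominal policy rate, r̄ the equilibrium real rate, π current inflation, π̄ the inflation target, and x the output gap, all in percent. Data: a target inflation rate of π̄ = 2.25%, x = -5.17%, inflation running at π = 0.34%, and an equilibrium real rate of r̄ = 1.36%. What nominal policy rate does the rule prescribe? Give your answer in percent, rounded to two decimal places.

-1.84%

i = 1.36 + 0.34 + 0.5 × (0.34 − 2.25) + 0.5 × (-5.17)
   = 1.36 + 0.34 − 0.955 − 2.585 = -1.84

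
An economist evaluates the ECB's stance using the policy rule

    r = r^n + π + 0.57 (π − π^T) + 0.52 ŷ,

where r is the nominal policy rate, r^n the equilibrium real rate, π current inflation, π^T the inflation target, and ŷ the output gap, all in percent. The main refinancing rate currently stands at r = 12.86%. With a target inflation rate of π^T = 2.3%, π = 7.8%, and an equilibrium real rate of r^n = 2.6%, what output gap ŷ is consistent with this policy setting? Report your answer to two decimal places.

0.52 ŷ = 12.86 − 2.6 − 7.8 − 0.57 × (7.8 − 2.3) = -0.675
ŷ = -0.675 / 0.52 = -1.30

-1.30%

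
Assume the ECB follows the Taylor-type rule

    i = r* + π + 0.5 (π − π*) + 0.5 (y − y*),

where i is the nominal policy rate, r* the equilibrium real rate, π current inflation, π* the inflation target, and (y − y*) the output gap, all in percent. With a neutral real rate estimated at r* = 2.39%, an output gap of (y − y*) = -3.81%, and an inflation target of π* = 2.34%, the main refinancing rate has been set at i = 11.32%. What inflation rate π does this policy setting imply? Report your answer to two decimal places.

Collecting π: i = r* + (1 + 0.5) π − 0.5 π* + 0.5 (y − y*)
1.5 π = 11.32 − 2.39 + 0.5 × 2.34 − 0.5 × (-3.81) = 12.005
π = 12.005 / 1.5 = 8.00

8.00%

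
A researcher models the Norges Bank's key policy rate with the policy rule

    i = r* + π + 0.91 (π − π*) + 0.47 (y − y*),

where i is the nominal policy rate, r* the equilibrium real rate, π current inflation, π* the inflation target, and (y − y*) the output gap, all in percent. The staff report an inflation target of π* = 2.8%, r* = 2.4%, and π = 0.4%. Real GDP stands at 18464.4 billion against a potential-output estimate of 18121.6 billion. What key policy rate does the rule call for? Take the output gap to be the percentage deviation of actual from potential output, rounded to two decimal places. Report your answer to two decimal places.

1.50%

Output gap = 100 × (18464.4 − 18121.6) / 18121.6 = 1.89%.
i = 2.40 + 0.40 + 0.91 × (0.40 − 2.80) + 0.47 × 1.89
   = 2.40 + 0.4 − 2.184 + 0.8883 = 1.50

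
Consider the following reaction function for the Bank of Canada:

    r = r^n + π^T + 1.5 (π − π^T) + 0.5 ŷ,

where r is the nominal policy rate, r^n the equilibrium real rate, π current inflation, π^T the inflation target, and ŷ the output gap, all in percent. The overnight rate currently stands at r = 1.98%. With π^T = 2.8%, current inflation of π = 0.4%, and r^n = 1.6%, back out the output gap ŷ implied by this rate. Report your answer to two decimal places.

2.36%

0.5 ŷ = 1.98 − 1.6 − 2.8 − 1.5 × (0.4 − 2.8) = 1.18
ŷ = 1.18 / 0.5 = 2.36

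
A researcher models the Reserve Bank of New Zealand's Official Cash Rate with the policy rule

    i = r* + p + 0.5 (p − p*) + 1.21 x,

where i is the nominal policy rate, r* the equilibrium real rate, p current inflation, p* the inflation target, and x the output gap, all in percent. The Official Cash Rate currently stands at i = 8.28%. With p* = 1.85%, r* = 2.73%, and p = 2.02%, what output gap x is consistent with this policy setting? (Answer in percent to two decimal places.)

2.85%

1.21 x = 8.28 − 2.73 − 2.02 − 0.5 × (2.02 − 1.85) = 3.445
x = 3.445 / 1.21 = 2.85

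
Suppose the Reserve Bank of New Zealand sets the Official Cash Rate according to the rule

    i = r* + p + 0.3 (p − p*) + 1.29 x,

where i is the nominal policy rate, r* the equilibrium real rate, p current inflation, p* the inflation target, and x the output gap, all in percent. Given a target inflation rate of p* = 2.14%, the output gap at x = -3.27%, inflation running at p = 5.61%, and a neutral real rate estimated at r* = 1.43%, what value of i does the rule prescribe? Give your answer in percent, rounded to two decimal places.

i = 1.43 + 5.61 + 0.3 × (5.61 − 2.14) + 1.29 × (-3.27)
   = 1.43 + 5.61 + 1.041 − 4.2183 = 3.86

3.86%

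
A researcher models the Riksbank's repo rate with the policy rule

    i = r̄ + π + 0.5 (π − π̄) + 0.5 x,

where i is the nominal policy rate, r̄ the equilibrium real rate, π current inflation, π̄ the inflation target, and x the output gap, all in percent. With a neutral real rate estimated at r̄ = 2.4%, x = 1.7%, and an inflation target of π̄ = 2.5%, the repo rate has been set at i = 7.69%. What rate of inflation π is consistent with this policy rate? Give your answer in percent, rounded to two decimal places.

3.79%

Collecting π: i = r̄ + (1 + 0.5) π − 0.5 π̄ + 0.5 x
1.5 π = 7.69 − 2.4 + 0.5 × 2.5 − 0.5 × 1.7 = 5.69
π = 5.69 / 1.5 = 3.79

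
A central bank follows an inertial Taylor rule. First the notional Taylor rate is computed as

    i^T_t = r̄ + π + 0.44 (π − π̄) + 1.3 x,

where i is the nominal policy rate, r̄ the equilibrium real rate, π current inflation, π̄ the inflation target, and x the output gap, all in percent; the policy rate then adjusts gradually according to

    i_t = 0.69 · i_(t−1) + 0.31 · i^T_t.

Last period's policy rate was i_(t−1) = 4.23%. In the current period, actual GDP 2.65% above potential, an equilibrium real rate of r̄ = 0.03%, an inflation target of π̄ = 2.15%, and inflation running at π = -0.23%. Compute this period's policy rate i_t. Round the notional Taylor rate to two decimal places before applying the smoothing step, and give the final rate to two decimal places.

Output 2.65% above potential → x = 2.65.
i^T_t = 0.03 + (-0.23) + 0.44 × (-0.23 − 2.15) + 1.3 × 2.65
   = 0.03 − 0.23 − 1.0472 + 3.445 = 2.20
i_t = 0.69 × 4.23 + 0.31 × 2.20 = 2.9187 + 0.682 = 3.60

3.60%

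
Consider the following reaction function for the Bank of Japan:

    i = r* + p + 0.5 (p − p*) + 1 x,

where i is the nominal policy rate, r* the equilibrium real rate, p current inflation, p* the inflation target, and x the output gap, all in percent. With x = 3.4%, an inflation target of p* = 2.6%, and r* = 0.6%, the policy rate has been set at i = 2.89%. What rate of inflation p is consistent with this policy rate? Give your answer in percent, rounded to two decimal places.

Collecting p: i = r* + (1 + 0.5) p − 0.5 p* + 1 x
1.5 p = 2.89 − 0.6 + 0.5 × 2.6 − 1 × 3.4 = 0.19
p = 0.19 / 1.5 = 0.13

0.13%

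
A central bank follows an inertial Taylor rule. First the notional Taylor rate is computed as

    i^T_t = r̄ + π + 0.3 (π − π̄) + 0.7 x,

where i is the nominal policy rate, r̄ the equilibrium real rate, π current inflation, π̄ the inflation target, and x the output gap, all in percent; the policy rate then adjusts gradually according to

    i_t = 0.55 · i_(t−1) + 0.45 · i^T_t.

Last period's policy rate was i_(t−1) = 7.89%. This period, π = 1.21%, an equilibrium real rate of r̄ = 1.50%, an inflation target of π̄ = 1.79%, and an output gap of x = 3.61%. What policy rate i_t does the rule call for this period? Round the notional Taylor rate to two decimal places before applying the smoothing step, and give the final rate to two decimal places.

6.62%

i^T_t = 1.50 + 1.21 + 0.3 × (1.21 − 1.79) + 0.7 × 3.61
   = 1.50 + 1.21 − 0.174 + 2.527 = 5.06
i_t = 0.55 × 7.89 + 0.45 × 5.06 = 4.3395 + 2.277 = 6.62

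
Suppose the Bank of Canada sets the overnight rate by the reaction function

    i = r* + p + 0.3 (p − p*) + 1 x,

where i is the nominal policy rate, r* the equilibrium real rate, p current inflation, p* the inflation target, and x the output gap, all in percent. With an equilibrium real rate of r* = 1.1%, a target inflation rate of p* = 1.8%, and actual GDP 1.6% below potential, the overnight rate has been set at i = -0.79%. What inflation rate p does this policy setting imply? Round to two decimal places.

0.19%

Output 1.6% below potential → x = -1.6.
Collecting p: i = r* + (1 + 0.3) p − 0.3 p* + 1 x
1.3 p = -0.79 − 1.1 + 0.3 × 1.8 − 1 × (-1.6) = 0.25
p = 0.25 / 1.3 = 0.19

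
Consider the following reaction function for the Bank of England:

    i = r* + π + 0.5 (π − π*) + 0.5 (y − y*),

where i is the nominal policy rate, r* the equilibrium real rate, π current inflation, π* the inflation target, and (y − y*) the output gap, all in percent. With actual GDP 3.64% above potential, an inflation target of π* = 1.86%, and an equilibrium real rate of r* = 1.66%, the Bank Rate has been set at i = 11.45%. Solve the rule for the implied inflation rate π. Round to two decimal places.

5.93%

Output 3.64% above potential → (y − y*) = 3.64.
Collecting π: i = r* + (1 + 0.5) π − 0.5 π* + 0.5 (y − y*)
1.5 π = 11.45 − 1.66 + 0.5 × 1.86 − 0.5 × 3.64 = 8.9
π = 8.9 / 1.5 = 5.93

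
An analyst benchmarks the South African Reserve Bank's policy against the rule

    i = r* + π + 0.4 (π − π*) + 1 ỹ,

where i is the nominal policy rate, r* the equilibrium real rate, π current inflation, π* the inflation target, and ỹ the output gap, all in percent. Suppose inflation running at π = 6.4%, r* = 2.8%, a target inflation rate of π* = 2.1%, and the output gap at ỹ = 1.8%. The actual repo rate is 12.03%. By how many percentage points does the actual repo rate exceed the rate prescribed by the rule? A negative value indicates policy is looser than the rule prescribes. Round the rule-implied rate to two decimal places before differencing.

i = 2.8 + 6.4 + 0.4 × (6.4 − 2.1) + 1 × 1.8
   = 2.8 + 6.4 + 1.72 + 1.8 = 12.72
Deviation = 12.03 − 12.72 = -0.69 pp.

-0.69 pp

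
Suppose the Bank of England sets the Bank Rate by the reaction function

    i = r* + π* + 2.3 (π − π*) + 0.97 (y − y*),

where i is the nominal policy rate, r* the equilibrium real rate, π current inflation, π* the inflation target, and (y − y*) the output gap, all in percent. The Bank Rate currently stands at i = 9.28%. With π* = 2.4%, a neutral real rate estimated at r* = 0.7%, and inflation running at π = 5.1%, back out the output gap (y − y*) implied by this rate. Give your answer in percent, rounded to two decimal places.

0.97 (y − y*) = 9.28 − 0.7 − 2.4 − 2.3 × (5.1 − 2.4) = -0.03
(y − y*) = -0.03 / 0.97 = -0.03

-0.03%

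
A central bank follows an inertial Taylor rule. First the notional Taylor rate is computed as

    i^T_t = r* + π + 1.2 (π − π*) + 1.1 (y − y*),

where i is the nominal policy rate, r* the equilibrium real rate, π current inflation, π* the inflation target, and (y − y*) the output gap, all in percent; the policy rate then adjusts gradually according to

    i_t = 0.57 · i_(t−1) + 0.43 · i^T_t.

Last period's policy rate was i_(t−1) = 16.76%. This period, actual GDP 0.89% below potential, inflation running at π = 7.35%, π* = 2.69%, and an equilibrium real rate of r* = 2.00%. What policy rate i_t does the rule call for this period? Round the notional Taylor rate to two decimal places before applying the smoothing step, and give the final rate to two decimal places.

Output 0.89% below potential → (y − y*) = -0.89.
i^T_t = 2.00 + 7.35 + 1.2 × (7.35 − 2.69) + 1.1 × (-0.89)
   = 2.00 + 7.35 + 5.592 − 0.979 = 13.96
i_t = 0.57 × 16.76 + 0.43 × 13.96 = 9.5532 + 6.0028 = 15.56

15.56%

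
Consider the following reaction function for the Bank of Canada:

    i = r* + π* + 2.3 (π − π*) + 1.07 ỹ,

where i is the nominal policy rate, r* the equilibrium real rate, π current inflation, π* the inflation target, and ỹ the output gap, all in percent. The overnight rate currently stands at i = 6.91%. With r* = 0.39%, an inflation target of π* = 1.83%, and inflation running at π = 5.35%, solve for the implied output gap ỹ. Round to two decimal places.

1.07 ỹ = 6.91 − 0.39 − 1.83 − 2.3 × (5.35 − 1.83) = -3.406
ỹ = -3.406 / 1.07 = -3.18

-3.18%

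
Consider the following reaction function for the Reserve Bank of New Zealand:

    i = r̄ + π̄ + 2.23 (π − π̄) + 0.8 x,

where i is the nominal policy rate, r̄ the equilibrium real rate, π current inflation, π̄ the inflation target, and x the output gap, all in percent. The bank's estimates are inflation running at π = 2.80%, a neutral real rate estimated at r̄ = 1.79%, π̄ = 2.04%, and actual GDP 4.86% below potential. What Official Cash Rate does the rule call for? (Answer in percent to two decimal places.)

1.64%

Output 4.86% below potential → x = -4.86.
i = 1.79 + 2.04 + 2.23 × (2.80 − 2.04) + 0.8 × (-4.86)
   = 1.79 + 2.04 + 1.6948 − 3.888 = 1.64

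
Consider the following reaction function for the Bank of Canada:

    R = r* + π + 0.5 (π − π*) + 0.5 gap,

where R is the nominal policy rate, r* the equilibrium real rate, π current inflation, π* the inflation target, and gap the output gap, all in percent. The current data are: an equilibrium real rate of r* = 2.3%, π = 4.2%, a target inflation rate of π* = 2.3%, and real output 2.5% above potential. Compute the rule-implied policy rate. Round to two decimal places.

8.70%

Output 2.5% above potential → gap = 2.5.
R = 2.3 + 4.2 + 0.5 × (4.2 − 2.3) + 0.5 × 2.5
   = 2.3 + 4.2 + 0.95 + 1.25 = 8.70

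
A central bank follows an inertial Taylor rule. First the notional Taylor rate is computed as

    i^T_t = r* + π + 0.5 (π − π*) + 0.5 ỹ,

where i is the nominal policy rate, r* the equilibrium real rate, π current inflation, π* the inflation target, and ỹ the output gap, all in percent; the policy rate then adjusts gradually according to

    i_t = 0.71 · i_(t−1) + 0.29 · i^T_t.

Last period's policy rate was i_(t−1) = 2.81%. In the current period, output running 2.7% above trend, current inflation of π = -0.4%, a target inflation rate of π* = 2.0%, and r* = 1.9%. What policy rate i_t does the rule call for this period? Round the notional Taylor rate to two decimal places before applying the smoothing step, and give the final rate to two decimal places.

2.47%

Output 2.7% above potential → ỹ = 2.7.
i^T_t = 1.9 + (-0.4) + 0.5 × (-0.4 − 2.0) + 0.5 × 2.7
   = 1.9 − 0.4 − 1.2 + 1.35 = 1.65
i_t = 0.71 × 2.81 + 0.29 × 1.65 = 1.9951 + 0.4785 = 2.47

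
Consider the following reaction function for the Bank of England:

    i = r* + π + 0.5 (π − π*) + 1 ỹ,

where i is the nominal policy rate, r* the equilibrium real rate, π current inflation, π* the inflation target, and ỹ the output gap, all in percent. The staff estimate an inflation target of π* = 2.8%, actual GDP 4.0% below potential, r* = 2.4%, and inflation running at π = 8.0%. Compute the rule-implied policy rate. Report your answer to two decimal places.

Output 4.0% below potential → ỹ = -4.0.
i = 2.4 + 8.0 + 0.5 × (8.0 − 2.8) + 1 × (-4.0)
   = 2.4 + 8 + 2.6 − 4 = 9.00

9.00%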